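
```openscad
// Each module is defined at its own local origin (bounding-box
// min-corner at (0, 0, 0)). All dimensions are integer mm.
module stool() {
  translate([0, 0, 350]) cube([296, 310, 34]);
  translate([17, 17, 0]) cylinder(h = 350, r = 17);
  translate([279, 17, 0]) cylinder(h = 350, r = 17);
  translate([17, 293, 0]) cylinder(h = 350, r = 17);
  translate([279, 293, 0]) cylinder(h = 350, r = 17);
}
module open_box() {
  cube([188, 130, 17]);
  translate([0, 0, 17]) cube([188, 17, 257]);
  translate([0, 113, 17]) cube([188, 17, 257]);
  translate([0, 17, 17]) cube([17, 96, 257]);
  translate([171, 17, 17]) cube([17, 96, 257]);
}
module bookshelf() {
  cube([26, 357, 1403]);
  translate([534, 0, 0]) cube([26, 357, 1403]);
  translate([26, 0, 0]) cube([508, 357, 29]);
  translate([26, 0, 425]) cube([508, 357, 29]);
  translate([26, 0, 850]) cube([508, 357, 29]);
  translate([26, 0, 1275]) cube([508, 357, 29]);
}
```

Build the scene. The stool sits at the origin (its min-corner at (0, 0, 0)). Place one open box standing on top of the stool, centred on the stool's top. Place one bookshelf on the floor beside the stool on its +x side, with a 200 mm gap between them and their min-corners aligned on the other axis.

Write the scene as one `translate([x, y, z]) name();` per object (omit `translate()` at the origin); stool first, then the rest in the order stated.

stool();
translate([54, 90, 384]) open_box();
translate([496, 0, 0]) bookshelf();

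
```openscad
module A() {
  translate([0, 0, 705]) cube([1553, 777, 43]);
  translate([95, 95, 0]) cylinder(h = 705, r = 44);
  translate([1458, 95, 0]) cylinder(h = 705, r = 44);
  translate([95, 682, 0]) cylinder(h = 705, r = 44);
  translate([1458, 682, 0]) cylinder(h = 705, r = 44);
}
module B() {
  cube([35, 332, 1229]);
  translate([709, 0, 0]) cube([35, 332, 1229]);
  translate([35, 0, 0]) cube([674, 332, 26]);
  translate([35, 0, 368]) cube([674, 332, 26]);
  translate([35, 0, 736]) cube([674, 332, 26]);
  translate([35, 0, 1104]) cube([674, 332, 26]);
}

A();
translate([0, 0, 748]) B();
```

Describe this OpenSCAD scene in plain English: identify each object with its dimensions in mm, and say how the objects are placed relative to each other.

A is a table: top 1553 mm (x) × 777 mm (y), 43 mm thick, upper face at z = 748 mm, on four round legs of 88 mm diameter, each leg's bounding box inset 51 mm from the nearest pair of top edges, running from z = 0 to the bottom of the top.

B is a bookshelf 744 mm wide overall, 332 mm deep and 1229 mm tall. The two sides are 35 mm thick vertical panels. 4 horizontal shelves of 26 mm thickness span between the inner faces of the sides; the lowest shelf sits on the floor and shelves are stacked with a clear vertical gap of 342 mm between each pair.

The bookshelf is on top of the table.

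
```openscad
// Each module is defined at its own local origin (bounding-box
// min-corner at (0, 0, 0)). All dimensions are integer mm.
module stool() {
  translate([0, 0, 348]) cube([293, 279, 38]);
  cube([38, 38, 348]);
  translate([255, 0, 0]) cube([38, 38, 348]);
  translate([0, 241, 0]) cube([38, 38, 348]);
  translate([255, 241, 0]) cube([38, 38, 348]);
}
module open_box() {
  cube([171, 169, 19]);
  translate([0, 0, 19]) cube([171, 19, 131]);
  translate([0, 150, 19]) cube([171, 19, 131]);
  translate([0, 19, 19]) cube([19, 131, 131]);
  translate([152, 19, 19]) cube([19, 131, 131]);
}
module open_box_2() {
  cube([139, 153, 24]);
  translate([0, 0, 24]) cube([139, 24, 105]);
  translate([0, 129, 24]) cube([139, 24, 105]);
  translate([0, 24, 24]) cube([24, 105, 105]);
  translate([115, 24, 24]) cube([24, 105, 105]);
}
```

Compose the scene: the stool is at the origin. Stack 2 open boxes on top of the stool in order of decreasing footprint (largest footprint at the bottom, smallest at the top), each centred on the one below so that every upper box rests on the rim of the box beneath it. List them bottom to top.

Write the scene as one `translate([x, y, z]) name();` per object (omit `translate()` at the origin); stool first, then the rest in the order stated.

stool();
translate([61, 55, 386]) open_box();
translate([77, 63, 536]) open_box_2();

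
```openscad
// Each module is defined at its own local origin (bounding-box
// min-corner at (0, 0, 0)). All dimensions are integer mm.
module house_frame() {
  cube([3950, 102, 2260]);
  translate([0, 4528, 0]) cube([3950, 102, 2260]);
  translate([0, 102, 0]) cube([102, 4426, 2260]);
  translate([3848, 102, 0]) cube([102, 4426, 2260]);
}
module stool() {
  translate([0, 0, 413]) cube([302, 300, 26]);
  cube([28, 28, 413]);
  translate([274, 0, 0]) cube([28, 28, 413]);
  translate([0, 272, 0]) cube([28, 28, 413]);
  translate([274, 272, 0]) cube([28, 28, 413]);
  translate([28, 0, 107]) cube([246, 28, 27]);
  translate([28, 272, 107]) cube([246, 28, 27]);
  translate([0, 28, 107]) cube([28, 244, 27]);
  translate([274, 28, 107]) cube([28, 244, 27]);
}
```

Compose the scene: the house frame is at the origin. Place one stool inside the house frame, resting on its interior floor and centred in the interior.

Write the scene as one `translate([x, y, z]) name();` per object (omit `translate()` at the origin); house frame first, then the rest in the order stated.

house_frame();
translate([1824, 2165, 0]) stool();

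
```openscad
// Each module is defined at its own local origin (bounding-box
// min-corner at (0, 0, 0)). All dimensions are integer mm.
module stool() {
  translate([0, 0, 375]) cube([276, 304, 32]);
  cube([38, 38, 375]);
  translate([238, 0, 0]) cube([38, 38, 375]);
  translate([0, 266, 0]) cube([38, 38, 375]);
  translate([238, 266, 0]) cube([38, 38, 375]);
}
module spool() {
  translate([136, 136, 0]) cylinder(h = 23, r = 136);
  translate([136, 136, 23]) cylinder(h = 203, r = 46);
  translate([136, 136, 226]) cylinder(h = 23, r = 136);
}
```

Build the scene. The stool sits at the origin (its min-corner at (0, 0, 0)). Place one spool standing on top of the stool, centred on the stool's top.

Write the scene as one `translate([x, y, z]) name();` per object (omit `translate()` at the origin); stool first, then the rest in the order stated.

stool();
translate([2, 16, 407]) spool();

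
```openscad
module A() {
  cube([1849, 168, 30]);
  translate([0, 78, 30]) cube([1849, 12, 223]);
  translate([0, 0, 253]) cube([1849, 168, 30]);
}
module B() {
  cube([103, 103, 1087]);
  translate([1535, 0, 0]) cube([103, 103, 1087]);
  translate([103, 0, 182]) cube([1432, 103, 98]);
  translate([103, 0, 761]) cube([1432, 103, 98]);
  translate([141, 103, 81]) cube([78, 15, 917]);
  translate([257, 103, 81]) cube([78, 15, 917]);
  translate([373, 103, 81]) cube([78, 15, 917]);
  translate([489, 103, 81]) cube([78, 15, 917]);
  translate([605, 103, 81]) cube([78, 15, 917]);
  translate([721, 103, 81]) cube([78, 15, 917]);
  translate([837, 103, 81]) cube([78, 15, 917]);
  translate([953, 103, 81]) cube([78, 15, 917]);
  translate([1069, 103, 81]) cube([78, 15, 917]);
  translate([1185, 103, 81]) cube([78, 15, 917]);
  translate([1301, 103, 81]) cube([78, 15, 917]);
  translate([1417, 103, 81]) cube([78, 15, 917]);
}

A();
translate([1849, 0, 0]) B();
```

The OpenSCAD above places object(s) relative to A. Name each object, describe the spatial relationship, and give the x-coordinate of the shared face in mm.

The I-beam's +x face and the fence section's −x face are both at x = 1849 mm.

A is an I-beam. B is a fence section. The fence section is against the I-beam's +x side, with their −y faces flush. The x-coordinate of the shared face is 1849 mm.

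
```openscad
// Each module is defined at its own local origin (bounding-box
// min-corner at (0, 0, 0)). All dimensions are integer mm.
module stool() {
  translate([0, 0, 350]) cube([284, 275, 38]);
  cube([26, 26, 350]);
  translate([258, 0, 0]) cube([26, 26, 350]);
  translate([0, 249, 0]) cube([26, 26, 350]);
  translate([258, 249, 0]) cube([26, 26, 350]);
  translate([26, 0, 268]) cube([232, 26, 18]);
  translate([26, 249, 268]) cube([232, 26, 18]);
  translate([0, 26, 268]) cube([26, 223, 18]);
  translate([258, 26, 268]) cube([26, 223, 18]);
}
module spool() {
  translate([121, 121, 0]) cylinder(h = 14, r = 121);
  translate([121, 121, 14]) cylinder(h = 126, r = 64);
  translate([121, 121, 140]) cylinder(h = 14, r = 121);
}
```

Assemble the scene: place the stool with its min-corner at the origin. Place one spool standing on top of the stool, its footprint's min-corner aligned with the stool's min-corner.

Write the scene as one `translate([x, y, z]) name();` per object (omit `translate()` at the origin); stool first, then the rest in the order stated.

stool();
translate([0, 0, 388]) spool();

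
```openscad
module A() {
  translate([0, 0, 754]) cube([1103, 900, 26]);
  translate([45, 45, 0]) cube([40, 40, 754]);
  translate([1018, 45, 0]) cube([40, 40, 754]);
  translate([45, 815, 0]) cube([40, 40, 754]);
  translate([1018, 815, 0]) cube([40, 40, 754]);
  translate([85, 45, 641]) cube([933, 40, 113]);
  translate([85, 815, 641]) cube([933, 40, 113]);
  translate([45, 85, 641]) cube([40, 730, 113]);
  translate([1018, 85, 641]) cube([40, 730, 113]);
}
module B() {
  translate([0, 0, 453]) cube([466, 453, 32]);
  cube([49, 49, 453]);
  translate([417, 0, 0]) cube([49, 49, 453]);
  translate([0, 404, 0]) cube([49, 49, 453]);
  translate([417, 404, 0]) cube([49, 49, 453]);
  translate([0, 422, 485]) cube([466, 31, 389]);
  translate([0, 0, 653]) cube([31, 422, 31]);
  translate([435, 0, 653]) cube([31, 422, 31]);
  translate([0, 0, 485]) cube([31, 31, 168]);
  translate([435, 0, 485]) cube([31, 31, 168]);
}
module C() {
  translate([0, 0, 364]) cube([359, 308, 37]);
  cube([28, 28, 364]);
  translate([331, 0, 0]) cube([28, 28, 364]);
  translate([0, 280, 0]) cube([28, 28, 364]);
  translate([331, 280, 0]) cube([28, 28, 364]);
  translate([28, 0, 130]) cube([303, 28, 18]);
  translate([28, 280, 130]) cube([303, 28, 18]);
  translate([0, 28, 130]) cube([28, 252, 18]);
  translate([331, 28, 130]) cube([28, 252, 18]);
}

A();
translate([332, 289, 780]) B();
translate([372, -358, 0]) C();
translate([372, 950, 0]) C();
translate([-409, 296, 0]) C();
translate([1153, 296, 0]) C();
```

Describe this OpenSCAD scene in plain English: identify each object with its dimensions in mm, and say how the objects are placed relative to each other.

A is a table with a 1103×900 mm rectangular top, 26 mm thick, top surface at z = 780 mm, supported by four 40×40 mm square legs, each inset 45 mm from the nearest pair of top edges, running from the floor. Four apron rails, 40 mm thick and 113 mm tall, run between adjacent legs with their top edges flush with the underside of the top and their outer faces flush with the legs' outer faces.

B is a chair: 466×453 mm seat, 32 mm thick, top at z = 485 mm, on four 49 mm square corner legs flush with the seat edges. A 31 mm thick backrest slab spans the full seat width, extending 389 mm above the seat top, its back face flush with the seat's +y edge. Two armrests of 31×31 mm section run along each side from the seat's front edge to the front of the backrest, top faces 199 mm above the seat top and outer faces flush with the seat's x-edges; a 31×31 mm post under the front of each armrest stands on the seat at the front corner.

C is a four-legged stool. The seat is a 359×308×37 mm slab whose top surface is at z = 401 mm; four square legs, each 28×28 mm in cross-section, run from the floor (z = 0) to the underside of the seat, each flush with a corner of the seat. Four stretchers, 28 mm wide and 18 mm tall, connect adjacent legs with their undersides at z = 130 mm, each running between the inner faces of the legs it joins and aligned with the legs' outer faces on the other axis.

The chair is on top of the table. Four stools sit around the table at the −y, +y, −x, +x sides.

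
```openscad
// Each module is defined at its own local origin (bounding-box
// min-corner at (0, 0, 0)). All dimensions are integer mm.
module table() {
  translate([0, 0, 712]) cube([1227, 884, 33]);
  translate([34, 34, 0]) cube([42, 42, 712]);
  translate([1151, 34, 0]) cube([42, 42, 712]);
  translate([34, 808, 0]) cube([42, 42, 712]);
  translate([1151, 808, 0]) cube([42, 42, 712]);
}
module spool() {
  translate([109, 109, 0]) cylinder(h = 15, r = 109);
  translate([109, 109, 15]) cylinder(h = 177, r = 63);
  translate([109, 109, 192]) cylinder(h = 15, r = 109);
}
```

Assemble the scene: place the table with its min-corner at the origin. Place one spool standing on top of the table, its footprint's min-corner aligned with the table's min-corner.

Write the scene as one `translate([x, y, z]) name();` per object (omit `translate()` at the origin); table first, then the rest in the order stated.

table();
translate([0, 0, 745]) spool();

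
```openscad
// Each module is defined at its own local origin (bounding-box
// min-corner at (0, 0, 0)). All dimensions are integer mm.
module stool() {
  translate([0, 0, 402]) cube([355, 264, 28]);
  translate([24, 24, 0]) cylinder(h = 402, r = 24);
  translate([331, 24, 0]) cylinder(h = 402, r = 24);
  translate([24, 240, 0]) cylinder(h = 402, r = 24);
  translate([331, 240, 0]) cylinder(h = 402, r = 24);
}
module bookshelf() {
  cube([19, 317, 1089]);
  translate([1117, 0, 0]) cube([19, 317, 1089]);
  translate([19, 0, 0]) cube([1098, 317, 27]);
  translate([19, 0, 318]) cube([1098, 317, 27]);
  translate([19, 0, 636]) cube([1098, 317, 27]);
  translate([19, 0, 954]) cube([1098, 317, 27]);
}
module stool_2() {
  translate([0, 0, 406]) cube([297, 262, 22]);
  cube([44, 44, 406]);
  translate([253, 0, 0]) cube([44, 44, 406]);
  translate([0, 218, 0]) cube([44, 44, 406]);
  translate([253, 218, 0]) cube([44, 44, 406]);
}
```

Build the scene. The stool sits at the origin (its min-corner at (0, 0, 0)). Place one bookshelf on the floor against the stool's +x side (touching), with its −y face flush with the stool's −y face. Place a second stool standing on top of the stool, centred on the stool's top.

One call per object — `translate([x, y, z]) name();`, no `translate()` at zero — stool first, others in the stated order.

stool();
translate([355, 0, 0]) bookshelf();
translate([29, 1, 430]) stool_2();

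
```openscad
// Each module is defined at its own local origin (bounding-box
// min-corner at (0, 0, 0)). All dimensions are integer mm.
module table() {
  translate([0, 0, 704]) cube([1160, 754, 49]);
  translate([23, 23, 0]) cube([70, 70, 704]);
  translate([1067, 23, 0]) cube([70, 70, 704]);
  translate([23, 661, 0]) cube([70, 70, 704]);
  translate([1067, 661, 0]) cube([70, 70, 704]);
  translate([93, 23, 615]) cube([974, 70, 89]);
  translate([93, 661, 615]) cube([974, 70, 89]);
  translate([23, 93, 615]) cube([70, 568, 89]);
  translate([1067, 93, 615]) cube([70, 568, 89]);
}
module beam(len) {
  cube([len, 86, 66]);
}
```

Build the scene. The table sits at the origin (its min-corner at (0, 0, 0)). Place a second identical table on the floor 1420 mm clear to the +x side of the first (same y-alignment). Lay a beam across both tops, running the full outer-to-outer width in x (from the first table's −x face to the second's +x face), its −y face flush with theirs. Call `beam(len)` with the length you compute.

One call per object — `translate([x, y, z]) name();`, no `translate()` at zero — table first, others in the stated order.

table();
translate([2580, 0, 0]) table();
translate([0, 0, 753]) beam(3740);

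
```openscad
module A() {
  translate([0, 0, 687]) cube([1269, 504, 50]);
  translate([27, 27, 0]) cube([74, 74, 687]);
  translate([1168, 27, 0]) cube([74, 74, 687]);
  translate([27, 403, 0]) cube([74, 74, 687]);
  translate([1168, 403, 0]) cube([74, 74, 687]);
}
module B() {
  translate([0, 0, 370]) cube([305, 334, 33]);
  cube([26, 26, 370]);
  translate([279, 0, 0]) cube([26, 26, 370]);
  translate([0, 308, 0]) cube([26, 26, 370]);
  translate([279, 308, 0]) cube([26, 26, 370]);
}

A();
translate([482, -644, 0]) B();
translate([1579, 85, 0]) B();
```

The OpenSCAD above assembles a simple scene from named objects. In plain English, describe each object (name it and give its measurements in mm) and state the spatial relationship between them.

A is a table with a 1269×504 mm rectangular top, 50 mm thick, top surface at z = 737 mm, supported by four 74×74 mm square legs, each inset 27 mm from the nearest pair of top edges, running from the floor.

B is a simple wooden stool: a rectangular seat 305 mm (x) by 334 mm (y), 33 mm thick, top face at z = 403 mm, on four square legs, each 26×26 mm in cross-section. The legs rest on z = 0, each flush with a corner of the seat.

Two stools sit around the table at the −y, +x sides.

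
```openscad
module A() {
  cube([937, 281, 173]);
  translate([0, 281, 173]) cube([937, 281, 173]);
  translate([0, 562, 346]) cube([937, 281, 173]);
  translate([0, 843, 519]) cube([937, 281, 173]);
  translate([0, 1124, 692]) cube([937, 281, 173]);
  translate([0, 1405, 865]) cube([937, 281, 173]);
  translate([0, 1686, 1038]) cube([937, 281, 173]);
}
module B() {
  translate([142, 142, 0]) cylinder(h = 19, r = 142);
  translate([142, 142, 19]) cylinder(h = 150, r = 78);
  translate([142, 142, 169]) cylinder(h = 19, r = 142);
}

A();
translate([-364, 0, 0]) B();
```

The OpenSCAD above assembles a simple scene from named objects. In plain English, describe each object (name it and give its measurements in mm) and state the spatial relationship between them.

A is a straight staircase of 7 solid steps. Each step is 937 mm wide (x), 281 mm deep (y, the going) and 173 mm tall (the rise). The first step rests on the floor; each subsequent step sits one going further in +y and one rise higher in +z, directly behind and above the previous step with no overlap.

B is a spool: two coaxial disc flanges of radius 142 mm and thickness 19 mm, joined by a core cylinder of radius 78 mm and height 150 mm. The lower flange rests on z = 0 and the three cylinders share a vertical axis.

The spool is on the floor beside the staircase on its −x side.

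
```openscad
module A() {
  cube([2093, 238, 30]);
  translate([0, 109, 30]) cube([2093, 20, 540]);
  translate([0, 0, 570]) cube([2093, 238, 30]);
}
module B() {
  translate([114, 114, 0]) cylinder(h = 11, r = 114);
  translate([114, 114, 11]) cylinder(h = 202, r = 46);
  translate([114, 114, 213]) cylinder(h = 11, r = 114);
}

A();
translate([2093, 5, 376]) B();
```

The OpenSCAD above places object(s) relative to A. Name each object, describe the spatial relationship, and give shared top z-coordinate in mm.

A is an I-beam. B is a spool. The spool is beside the I-beam with their tops flush at z = 600. The shared top z-coordinate is 600 mm.

Both tops at z = 600 mm.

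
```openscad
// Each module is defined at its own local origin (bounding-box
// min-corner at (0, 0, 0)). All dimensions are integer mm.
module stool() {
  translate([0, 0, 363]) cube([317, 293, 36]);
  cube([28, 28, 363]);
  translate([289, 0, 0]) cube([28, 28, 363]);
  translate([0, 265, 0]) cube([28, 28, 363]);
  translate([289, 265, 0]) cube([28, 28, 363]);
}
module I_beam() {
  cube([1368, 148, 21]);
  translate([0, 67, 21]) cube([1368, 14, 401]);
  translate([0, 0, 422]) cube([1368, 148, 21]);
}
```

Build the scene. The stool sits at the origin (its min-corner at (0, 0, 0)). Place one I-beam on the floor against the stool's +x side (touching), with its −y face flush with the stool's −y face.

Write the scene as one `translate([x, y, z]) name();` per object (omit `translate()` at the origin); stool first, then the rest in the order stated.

stool();
translate([317, 0, 0]) I_beam();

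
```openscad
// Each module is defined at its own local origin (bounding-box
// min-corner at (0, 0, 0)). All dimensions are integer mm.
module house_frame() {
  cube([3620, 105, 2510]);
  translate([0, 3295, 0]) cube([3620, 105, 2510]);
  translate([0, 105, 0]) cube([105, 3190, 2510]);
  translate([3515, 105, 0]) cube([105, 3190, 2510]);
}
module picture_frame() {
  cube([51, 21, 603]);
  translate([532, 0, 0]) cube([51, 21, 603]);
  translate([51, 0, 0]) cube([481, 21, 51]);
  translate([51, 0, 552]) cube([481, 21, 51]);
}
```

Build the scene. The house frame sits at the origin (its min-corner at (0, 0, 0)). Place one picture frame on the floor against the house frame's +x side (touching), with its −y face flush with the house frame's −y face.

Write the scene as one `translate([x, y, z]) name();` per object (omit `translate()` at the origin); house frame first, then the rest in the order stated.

house_frame();
translate([3620, 0, 0]) picture_frame();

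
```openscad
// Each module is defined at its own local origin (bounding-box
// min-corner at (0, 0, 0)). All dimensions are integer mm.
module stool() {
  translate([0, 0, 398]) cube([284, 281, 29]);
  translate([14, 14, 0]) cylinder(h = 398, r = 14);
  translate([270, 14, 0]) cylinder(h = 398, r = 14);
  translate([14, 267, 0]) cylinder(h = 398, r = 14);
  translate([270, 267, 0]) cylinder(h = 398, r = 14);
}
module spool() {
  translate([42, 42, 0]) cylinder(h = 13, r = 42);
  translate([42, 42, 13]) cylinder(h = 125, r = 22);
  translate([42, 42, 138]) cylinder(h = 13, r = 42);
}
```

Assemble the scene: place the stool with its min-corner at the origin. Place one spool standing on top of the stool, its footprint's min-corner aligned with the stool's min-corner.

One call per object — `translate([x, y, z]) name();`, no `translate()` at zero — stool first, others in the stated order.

stool();
translate([0, 0, 427]) spool();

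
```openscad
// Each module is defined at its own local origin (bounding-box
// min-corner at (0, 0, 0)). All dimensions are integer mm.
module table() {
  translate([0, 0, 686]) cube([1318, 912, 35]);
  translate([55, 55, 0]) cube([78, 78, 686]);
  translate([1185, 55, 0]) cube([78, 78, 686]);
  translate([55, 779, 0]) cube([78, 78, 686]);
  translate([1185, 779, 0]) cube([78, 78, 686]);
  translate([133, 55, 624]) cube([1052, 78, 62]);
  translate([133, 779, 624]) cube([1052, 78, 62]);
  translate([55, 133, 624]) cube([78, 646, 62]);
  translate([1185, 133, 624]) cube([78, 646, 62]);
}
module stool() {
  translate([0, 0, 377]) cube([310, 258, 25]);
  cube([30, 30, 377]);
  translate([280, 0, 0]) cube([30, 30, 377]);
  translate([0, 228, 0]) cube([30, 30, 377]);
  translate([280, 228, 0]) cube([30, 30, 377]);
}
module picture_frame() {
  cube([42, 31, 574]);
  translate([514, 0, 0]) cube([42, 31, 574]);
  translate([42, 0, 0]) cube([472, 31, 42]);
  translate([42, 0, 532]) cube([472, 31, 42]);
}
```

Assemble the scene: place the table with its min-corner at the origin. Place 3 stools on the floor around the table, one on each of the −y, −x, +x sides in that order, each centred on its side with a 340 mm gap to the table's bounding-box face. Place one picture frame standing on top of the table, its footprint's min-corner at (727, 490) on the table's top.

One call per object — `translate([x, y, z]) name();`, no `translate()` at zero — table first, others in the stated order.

table();
translate([504, -598, 0]) stool();
translate([-650, 327, 0]) stool();
translate([1658, 327, 0]) stool();
translate([727, 490, 721]) picture_frame();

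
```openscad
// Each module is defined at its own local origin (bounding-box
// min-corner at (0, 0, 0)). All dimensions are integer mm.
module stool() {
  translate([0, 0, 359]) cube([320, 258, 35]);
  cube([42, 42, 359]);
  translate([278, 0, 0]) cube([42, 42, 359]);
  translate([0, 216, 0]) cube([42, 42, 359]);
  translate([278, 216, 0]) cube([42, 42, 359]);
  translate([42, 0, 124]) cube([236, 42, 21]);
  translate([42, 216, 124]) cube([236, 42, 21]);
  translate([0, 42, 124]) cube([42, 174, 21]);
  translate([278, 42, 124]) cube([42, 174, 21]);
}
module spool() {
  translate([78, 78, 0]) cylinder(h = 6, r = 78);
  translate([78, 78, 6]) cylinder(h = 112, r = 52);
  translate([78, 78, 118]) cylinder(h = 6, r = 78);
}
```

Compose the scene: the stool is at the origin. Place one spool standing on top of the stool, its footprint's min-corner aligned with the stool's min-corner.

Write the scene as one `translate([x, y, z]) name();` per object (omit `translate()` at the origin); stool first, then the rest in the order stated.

stool();
translate([0, 0, 394]) spool();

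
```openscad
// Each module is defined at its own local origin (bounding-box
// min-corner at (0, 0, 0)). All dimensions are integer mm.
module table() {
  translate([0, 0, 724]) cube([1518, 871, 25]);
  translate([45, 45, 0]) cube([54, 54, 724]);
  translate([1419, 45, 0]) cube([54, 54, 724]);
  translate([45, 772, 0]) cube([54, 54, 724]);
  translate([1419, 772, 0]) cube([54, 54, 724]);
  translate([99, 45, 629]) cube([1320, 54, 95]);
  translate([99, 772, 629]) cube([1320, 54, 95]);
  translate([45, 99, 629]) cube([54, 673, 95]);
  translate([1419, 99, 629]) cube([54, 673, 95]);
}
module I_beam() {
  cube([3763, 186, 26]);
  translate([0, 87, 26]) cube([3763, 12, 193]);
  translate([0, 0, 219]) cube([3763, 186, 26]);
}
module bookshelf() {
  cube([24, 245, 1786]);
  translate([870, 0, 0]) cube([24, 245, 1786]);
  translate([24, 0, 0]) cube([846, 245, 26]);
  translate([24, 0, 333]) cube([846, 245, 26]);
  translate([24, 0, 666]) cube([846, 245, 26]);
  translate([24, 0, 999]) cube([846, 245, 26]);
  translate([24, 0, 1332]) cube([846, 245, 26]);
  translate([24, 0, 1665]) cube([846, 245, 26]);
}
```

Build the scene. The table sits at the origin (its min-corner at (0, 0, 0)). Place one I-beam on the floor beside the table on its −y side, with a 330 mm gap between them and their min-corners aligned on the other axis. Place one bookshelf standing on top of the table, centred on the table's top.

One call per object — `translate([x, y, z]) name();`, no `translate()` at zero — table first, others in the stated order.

table();
translate([0, -516, 0]) I_beam();
translate([312, 313, 749]) bookshelf();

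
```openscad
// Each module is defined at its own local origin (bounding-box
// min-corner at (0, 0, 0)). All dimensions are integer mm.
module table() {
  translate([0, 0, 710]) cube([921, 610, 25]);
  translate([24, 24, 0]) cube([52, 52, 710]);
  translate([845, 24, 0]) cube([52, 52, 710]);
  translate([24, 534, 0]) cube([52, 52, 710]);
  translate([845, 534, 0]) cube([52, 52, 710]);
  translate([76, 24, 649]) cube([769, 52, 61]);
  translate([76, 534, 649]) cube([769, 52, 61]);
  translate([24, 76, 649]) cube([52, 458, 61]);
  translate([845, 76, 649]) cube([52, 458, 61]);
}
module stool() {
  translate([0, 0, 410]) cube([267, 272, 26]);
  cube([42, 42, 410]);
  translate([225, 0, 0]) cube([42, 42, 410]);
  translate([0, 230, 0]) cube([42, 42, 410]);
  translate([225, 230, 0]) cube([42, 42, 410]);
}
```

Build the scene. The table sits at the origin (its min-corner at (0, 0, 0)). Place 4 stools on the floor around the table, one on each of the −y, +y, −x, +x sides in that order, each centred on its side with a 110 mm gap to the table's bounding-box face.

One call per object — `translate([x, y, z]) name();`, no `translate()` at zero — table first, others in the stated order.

table();
translate([327, -382, 0]) stool();
translate([327, 720, 0]) stool();
translate([-377, 169, 0]) stool();
translate([1031, 169, 0]) stool();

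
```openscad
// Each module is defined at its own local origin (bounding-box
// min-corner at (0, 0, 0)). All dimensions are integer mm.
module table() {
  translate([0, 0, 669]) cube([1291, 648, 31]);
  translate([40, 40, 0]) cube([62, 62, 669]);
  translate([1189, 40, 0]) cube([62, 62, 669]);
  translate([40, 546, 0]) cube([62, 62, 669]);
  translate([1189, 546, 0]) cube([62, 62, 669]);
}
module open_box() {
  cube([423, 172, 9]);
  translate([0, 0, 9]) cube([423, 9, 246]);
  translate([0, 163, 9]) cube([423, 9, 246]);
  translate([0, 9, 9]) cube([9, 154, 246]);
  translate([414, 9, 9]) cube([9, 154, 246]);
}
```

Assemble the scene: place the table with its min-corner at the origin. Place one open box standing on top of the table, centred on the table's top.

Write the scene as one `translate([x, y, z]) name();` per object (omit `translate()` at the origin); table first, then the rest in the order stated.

table();
translate([434, 238, 700]) open_box();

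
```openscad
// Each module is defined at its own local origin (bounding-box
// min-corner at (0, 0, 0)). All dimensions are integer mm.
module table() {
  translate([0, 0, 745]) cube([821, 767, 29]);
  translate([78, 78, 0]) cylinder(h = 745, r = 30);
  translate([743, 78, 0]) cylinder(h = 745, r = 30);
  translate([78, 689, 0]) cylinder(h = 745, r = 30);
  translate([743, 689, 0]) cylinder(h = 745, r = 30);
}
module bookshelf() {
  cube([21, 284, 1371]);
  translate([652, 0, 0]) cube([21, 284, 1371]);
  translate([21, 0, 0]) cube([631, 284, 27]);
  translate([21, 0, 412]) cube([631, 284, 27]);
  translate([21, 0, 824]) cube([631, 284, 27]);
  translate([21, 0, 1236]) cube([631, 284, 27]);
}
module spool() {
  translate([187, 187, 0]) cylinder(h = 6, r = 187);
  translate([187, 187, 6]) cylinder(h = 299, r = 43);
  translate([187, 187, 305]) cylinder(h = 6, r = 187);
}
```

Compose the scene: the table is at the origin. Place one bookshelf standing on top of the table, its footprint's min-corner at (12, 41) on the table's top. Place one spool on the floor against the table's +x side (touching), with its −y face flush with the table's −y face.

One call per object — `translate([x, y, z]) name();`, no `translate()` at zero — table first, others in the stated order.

table();
translate([12, 41, 774]) bookshelf();
translate([821, 0, 0]) spool();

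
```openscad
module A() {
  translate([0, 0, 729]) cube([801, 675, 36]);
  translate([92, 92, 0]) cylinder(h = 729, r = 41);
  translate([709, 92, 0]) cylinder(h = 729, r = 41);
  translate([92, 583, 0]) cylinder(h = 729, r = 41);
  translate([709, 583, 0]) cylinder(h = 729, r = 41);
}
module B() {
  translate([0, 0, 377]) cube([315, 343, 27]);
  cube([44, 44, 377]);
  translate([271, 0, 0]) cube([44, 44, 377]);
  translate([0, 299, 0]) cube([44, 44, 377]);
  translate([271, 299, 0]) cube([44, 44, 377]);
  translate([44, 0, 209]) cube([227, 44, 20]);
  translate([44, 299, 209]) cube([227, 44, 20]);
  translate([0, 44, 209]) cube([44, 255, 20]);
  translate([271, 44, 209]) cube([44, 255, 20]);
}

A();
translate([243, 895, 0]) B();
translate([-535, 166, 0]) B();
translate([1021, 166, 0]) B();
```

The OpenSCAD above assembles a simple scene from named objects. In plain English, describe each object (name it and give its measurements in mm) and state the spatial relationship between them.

A is a rectangular dining table. The top is 801×675×36 mm with its upper surface at z = 765 mm. It stands on four round legs of 82 mm diameter, each leg's bounding box inset 51 mm from the nearest pair of top edges, running from the floor to the underside of the top.

B is a four-legged stool. The seat is a 315×343×27 mm slab whose top surface is at z = 404 mm; four square legs, each 44×44 mm in cross-section, run from the floor (z = 0) to the underside of the seat, each flush with a corner of the seat. Four stretchers, 44 mm wide and 20 mm tall, connect adjacent legs with their undersides at z = 209 mm, each running between the inner faces of the legs it joins and aligned with the legs' outer faces on the other axis.

Three stools sit around the table at the +y, −x, +x sides.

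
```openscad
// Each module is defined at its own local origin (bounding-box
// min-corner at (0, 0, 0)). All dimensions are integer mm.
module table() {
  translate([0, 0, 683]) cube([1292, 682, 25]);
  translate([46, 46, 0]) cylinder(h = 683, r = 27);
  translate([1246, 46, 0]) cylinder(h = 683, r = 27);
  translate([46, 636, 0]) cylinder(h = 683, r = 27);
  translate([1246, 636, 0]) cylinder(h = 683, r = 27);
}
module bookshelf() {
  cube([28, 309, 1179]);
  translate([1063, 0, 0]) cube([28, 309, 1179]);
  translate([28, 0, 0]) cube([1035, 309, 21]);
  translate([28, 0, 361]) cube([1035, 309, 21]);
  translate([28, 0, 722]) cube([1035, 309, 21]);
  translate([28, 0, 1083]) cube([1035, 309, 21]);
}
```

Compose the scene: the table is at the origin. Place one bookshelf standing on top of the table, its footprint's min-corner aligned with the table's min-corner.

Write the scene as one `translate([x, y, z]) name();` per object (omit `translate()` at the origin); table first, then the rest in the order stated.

table();
translate([0, 0, 708]) bookshelf();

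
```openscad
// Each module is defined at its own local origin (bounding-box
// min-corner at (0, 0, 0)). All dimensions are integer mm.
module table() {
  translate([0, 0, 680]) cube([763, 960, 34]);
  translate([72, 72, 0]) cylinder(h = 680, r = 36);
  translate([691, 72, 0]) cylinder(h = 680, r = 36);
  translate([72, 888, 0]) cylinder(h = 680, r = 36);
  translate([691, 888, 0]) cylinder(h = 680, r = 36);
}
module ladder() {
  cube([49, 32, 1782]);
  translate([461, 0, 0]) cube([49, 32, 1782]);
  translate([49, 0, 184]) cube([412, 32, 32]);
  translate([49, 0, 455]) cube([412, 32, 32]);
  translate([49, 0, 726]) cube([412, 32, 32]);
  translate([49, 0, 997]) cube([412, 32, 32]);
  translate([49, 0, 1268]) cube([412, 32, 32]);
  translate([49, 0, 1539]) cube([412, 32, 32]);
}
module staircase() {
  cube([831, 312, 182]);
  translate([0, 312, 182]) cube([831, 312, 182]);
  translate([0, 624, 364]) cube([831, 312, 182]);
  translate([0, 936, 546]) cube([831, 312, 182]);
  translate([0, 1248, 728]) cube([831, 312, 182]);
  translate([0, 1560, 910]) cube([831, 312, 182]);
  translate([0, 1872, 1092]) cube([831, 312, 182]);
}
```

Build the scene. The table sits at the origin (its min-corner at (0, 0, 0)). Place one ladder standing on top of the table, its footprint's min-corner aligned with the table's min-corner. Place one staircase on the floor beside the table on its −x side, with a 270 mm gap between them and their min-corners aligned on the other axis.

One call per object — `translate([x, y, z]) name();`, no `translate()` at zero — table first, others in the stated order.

table();
translate([0, 0, 714]) ladder();
translate([-1101, 0, 0]) staircase();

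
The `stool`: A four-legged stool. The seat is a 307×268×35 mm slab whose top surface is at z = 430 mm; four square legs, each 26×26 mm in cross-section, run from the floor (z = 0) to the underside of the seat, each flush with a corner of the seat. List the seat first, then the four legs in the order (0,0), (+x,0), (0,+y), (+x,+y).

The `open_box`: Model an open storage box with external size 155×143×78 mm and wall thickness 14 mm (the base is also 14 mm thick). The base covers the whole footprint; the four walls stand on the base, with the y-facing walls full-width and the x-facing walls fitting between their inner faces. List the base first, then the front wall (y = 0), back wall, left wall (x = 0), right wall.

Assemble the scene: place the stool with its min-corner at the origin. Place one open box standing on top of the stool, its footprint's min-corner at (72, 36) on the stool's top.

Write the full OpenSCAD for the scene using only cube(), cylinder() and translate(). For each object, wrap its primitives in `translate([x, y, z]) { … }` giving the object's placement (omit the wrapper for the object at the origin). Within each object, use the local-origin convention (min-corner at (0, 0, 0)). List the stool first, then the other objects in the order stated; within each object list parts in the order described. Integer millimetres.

translate([0, 0, 395]) cube([307, 268, 35]);
cube([26, 26, 395]);
translate([281, 0, 0]) cube([26, 26, 395]);
translate([0, 242, 0]) cube([26, 26, 395]);
translate([281, 242, 0]) cube([26, 26, 395]);
translate([72, 36, 430]) {
  cube([155, 143, 14]);
  translate([0, 0, 14]) cube([155, 14, 64]);
  translate([0, 129, 14]) cube([155, 14, 64]);
  translate([0, 14, 14]) cube([14, 115, 64]);
  translate([141, 14, 14]) cube([14, 115, 64]);
}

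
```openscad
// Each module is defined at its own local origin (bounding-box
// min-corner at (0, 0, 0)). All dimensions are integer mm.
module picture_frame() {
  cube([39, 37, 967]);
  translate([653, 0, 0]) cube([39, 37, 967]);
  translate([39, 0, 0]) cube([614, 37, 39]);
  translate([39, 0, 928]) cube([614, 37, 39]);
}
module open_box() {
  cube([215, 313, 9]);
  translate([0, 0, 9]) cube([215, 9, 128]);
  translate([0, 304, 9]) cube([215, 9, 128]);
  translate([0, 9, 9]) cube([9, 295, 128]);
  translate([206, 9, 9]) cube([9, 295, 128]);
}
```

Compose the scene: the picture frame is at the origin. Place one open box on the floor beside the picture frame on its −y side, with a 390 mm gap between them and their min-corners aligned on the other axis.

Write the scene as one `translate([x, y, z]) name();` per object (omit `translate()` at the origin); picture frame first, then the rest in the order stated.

picture_frame();
translate([0, -703, 0]) open_box();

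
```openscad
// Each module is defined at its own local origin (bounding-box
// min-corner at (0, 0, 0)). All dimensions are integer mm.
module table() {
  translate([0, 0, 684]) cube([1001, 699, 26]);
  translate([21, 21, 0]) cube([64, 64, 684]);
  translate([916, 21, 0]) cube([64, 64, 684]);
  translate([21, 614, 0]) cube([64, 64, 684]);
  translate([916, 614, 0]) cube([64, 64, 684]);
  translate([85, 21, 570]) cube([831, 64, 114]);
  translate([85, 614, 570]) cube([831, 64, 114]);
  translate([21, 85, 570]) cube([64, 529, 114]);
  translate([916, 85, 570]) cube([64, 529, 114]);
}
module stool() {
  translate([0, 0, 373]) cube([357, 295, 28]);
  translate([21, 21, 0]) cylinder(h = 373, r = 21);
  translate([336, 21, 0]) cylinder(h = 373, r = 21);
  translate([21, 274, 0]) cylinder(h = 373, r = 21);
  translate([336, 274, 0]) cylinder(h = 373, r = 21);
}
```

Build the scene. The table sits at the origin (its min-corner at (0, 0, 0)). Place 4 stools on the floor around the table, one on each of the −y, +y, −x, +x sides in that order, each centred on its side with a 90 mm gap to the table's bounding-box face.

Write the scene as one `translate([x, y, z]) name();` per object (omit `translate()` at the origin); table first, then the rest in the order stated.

table();
translate([322, -385, 0]) stool();
translate([322, 789, 0]) stool();
translate([-447, 202, 0]) stool();
translate([1091, 202, 0]) stool();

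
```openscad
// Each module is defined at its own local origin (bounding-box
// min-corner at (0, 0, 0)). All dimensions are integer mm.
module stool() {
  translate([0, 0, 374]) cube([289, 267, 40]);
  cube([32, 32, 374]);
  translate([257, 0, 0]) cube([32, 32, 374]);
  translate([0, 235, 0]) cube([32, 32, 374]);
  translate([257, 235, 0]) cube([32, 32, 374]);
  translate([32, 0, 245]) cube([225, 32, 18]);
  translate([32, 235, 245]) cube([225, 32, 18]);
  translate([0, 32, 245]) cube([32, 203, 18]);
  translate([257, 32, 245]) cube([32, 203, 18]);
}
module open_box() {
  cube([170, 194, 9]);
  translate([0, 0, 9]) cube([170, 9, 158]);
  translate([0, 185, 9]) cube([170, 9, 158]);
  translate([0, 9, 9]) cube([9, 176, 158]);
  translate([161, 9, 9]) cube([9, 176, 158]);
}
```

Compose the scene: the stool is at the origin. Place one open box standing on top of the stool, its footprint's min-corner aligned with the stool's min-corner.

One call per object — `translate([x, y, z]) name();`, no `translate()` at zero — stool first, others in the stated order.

stool();
translate([0, 0, 414]) open_box();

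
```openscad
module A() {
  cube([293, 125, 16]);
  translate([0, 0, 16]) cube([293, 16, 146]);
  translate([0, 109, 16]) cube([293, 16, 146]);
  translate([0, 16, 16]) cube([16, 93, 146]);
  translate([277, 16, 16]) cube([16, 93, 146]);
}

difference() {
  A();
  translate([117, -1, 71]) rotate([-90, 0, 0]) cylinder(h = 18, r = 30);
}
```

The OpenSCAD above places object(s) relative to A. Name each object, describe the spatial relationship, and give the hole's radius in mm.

A is an open box. The open box has a circular hole through its front wall. The hole's radius is 30 mm.

The subtracted cylinder has r = 30 mm.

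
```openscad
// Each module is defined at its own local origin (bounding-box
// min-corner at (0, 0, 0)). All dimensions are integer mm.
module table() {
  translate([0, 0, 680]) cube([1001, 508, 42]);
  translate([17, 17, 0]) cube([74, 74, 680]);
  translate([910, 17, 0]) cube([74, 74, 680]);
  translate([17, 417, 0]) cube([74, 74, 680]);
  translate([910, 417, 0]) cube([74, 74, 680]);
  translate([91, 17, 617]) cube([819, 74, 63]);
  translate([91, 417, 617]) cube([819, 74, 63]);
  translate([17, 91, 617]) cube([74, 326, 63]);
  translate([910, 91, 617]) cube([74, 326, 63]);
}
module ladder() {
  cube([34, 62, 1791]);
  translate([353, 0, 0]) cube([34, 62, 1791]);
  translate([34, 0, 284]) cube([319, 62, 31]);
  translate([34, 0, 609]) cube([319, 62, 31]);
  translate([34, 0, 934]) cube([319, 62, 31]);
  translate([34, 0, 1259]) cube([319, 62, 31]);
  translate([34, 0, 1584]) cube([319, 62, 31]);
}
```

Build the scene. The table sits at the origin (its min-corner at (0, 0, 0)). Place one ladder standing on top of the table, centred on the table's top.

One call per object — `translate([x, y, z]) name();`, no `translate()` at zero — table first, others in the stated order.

table();
translate([307, 223, 722]) ladder();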